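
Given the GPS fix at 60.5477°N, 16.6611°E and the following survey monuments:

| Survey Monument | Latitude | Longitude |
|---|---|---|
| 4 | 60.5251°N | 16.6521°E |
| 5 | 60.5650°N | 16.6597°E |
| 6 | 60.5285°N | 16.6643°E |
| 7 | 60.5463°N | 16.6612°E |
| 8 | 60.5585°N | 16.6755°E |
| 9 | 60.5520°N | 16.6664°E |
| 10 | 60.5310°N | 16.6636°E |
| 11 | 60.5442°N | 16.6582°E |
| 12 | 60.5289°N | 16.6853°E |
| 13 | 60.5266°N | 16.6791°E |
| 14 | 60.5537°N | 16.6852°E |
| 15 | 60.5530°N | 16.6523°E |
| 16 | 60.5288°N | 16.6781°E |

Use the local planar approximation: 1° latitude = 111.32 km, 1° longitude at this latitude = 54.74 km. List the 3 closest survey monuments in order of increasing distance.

7, 11, 9

Distances from 60.5477°N, 16.6611°E:
4: √((-0.0226·111.32)² + (-0.0090·54.74)²) = √(6.329411 + 0.242714) = 2.5636 km
5: √((0.0173·111.32)² + (-0.0014·54.74)²) = √(3.708844 + 0.005873) = 1.9274 km
6: √((-0.0192·111.32)² + (0.0032·54.74)²) = √(4.568239 + 0.030684) = 2.1445 km
7: √((-0.0014·111.32)² + (0.0001·54.74)²) = √(0.024289 + 0.000030) = 0.1559 km
8: √((0.0108·111.32)² + (0.0144·54.74)²) = √(1.445419 + 0.621348) = 1.4376 km
9: √((0.0043·111.32)² + (0.0053·54.74)²) = √(0.229131 + 0.084171) = 0.5597 km
10: √((-0.0167·111.32)² + (0.0025·54.74)²) = √(3.456045 + 0.018728) = 1.8641 km
11: √((-0.0035·111.32)² + (-0.0029·54.74)²) = √(0.151804 + 0.025200) = 0.4207 km
12: √((-0.0188·111.32)² + (0.0242·54.74)²) = √(4.379879 + 1.754851) = 2.4768 km
13: √((-0.0211·111.32)² + (0.0180·54.74)²) = √(5.517106 + 0.970856) = 2.5471 km
14: √((0.0060·111.32)² + (0.0241·54.74)²) = √(0.446117 + 1.740378) = 1.4787 km
15: √((0.0053·111.32)² + (-0.0088·54.74)²) = √(0.348095 + 0.232046) = 0.7617 km
16: √((-0.0189·111.32)² + (0.0170·54.74)²) = √(4.426597 + 0.865979) = 2.3006 km
Sorted: 7 (0.1559 km) < 11 (0.4207 km) < 9 (0.5597 km) < 15 (0.7617 km) < 8 (1.4376 km) < …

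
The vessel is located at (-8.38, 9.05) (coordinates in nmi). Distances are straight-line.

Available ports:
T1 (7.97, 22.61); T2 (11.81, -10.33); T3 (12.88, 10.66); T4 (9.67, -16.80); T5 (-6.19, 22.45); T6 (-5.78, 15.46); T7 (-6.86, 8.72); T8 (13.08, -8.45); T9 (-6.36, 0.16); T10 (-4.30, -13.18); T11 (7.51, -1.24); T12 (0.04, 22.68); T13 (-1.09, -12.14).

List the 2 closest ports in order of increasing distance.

Distances from (-8.38, 9.05):
T1: 21.24 nmi
T2: 27.99 nmi
T3: 21.32 nmi
T4: 31.53 nmi
T5: 13.58 nmi
T6: 6.92 nmi
T7: 1.56 nmi
T8: 27.69 nmi
T9: 9.12 nmi
T10: 22.60 nmi
T11: 18.93 nmi
T12: 16.02 nmi
T13: 22.41 nmi
Sorted: T7 (1.56 nmi) < T6 (6.92 nmi) < T9 (9.12 nmi) < T5 (13.58 nmi) < …

T7, T6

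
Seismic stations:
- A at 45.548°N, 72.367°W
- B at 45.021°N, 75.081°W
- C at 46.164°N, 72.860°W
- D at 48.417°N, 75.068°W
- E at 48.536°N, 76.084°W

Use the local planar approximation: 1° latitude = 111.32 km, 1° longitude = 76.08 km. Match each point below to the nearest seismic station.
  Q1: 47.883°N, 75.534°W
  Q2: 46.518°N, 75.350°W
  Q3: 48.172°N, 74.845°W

Q1 at 47.883°N, 75.534°W:
  A: 354.428 km
  B: 320.456 km
  C: 279.294 km
  D: 69.214 km
  E: 83.875 km
  → nearest: D (69.214 km)
Q2 at 46.518°N, 75.350°W:
  A: 251.326 km
  B: 167.898 km
  C: 193.495 km
  D: 212.483 km
  E: 231.481 km
  → nearest: B (167.898 km)
Q3 at 48.172°N, 74.845°W:
  A: 347.659 km
  B: 351.229 km
  C: 269.764 km
  D: 32.120 km
  E: 102.603 km
  → nearest: D (32.120 km)

Q1→D; Q2→B; Q3→D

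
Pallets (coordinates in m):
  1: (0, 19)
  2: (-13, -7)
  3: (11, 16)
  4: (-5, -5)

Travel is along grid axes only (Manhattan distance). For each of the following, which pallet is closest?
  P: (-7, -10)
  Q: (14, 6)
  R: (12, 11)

P→4; Q→3; R→3

P at (-7, -10):
  1: |7| + |29| = 7 + 29 = 36 m
  2: |-6| + |3| = 6 + 3 = 9 m
  3: |18| + |26| = 18 + 26 = 44 m
  4: |2| + |5| = 2 + 5 = 7 m
  → nearest: 4 (7 m)
Q at (14, 6):
  1: |-14| + |13| = 14 + 13 = 27 m
  2: |-27| + |-13| = 27 + 13 = 40 m
  3: |-3| + |10| = 3 + 10 = 13 m
  4: |-19| + |-11| = 19 + 11 = 30 m
  → nearest: 3 (13 m)
R at (12, 11):
  1: |-12| + |8| = 12 + 8 = 20 m
  2: |-25| + |-18| = 25 + 18 = 43 m
  3: |-1| + |5| = 1 + 5 = 6 m
  4: |-17| + |-16| = 17 + 16 = 33 m
  → nearest: 3 (6 m)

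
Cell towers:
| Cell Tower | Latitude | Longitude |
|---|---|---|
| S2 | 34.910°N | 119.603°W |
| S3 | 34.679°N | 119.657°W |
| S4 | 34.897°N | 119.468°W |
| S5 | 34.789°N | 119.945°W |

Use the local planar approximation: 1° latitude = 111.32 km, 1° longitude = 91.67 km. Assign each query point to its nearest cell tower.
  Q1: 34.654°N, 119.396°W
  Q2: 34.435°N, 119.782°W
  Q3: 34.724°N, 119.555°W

Q1 at 34.654°N, 119.396°W:
  S2: 34.238 km
  S3: 24.087 km
  S4: 27.844 km
  S5: 52.523 km
  → nearest: S3 (24.087 km)
Q2 at 34.435°N, 119.782°W:
  S2: 55.365 km
  S3: 29.480 km
  S4: 58.937 km
  S5: 42.145 km
  → nearest: S3 (29.480 km)
Q3 at 34.724°N, 119.555°W:
  S2: 21.168 km
  S3: 10.608 km
  S4: 20.844 km
  S5: 36.476 km
  → nearest: S3 (10.608 km)

Q1→S3; Q2→S3; Q3→S3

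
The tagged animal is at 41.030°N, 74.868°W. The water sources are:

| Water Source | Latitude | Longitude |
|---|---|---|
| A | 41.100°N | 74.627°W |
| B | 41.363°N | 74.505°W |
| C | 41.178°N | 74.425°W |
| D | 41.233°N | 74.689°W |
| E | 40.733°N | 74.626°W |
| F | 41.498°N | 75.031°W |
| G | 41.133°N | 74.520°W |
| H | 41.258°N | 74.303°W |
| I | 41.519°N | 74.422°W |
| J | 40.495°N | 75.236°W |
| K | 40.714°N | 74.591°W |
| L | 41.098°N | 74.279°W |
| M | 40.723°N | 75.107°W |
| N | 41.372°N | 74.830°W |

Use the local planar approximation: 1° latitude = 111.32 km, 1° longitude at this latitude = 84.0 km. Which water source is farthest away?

Distances from 41.030°N, 74.868°W:
A: 21.692 km
B: 47.999 km
C: 40.696 km
D: 27.143 km
E: 38.811 km
F: 53.867 km
G: 31.400 km
H: 53.820 km
I: 66.082 km
J: 67.101 km
K: 42.176 km
L: 50.052 km
M: 39.636 km
N: 38.205 km
Maximum: J at 67.101 km.

J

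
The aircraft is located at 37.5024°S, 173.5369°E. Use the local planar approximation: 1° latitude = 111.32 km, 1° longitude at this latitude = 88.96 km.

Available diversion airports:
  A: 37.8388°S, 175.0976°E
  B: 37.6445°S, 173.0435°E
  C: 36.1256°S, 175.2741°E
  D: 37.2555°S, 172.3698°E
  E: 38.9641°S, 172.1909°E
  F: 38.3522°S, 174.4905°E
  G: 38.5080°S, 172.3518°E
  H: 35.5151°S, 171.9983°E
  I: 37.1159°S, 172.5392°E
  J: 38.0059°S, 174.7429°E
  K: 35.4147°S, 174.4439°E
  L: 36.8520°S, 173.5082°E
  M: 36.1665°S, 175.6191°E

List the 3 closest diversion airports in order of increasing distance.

Distances from 37.5024°S, 173.5369°E:
A: 143.8015 km
B: 46.6563 km
C: 217.6541 km
D: 107.4016 km
E: 202.0256 km
F: 127.0654 km
G: 153.7728 km
H: 260.1452 km
I: 98.6341 km
J: 121.0446 km
K: 246.0110 km
L: 72.4475 km
M: 237.5425 km
Sorted: B (46.6563 km) < L (72.4475 km) < I (98.6341 km) < D (107.4016 km) < J (121.0446 km) < …

B, L, I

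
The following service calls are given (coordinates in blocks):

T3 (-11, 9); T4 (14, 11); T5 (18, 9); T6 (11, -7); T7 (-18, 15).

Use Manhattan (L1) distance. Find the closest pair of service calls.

Pairwise distances:
T4–T5: |4| + |-2| = 4 + 2 = 6 blocks
T3–T7: |-7| + |6| = 7 + 6 = 13 blocks
T4–T6: |-3| + |-18| = 3 + 18 = 21 blocks
T5–T6: |-7| + |-16| = 7 + 16 = 23 blocks
T3–T4: |25| + |2| = 25 + 2 = 27 blocks
T3–T5: |29| + |0| = 29 + 0 = 29 blocks
T4–T7: |-32| + |4| = 32 + 4 = 36 blocks
T3–T6: |22| + |-16| = 22 + 16 = 38 blocks
T5–T7: |-36| + |6| = 36 + 6 = 42 blocks
T6–T7: |-29| + |22| = 29 + 22 = 51 blocks
Closest pair: T4–T5 at 6 blocks.

T4 and T5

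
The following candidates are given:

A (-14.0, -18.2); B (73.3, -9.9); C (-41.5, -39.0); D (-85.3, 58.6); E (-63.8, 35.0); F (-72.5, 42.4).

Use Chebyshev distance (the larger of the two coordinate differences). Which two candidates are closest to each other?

Pairwise distances:
A–B: max(|87.3|, |8.3|) = 87.3
A–C: max(|-27.5|, |-20.8|) = 27.5
A–D: max(|-71.3|, |76.8|) = 76.8
A–E: max(|-49.8|, |53.2|) = 53.2
A–F: max(|-58.5|, |60.6|) = 60.6
B–C: max(|-114.8|, |-29.1|) = 114.8
B–D: max(|-158.6|, |68.5|) = 158.6
B–E: max(|-137.1|, |44.9|) = 137.1
B–F: max(|-145.8|, |52.3|) = 145.8
C–D: max(|-43.8|, |97.6|) = 97.6
C–E: max(|-22.3|, |74.0|) = 74.0
C–F: max(|-31.0|, |81.4|) = 81.4
D–E: max(|21.5|, |-23.6|) = 23.6
D–F: max(|12.8|, |-16.2|) = 16.2
E–F: max(|-8.7|, |7.4|) = 8.7
Closest pair: E–F at 8.7.

E and F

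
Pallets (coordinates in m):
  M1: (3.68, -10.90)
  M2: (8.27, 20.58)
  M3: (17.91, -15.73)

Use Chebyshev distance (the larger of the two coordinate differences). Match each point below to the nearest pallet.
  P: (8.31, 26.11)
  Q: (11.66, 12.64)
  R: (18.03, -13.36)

P→M2; Q→M2; R→M3

P at (8.31, 26.11):
  M1: 37.01 m
  M2: 5.53 m
  M3: 41.84 m
  → nearest: M2 (5.53 m)
Q at (11.66, 12.64):
  M1: 23.54 m
  M2: 7.94 m
  M3: 28.37 m
  → nearest: M2 (7.94 m)
R at (18.03, -13.36):
  M1: 14.35 m
  M2: 33.94 m
  M3: 2.37 m
  → nearest: M3 (2.37 m)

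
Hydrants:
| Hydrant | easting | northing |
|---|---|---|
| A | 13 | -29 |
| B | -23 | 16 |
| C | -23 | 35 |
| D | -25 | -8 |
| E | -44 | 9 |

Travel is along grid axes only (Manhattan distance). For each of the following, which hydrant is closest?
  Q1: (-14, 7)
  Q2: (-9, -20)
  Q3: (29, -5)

Q1 at (-14, 7):
  A: |27| + |-36| = 27 + 36 = 63
  B: |-9| + |9| = 9 + 9 = 18
  C: |-9| + |28| = 9 + 28 = 37
  D: |-11| + |-15| = 11 + 15 = 26
  E: |-30| + |2| = 30 + 2 = 32
  → nearest: B (18)
Q2 at (-9, -20):
  A: |22| + |-9| = 22 + 9 = 31
  B: |-14| + |36| = 14 + 36 = 50
  C: |-14| + |55| = 14 + 55 = 69
  D: |-16| + |12| = 16 + 12 = 28
  E: |-35| + |29| = 35 + 29 = 64
  → nearest: D (28)
Q3 at (29, -5):
  A: |-16| + |-24| = 16 + 24 = 40
  B: |-52| + |21| = 52 + 21 = 73
  C: |-52| + |40| = 52 + 40 = 92
  D: |-54| + |-3| = 54 + 3 = 57
  E: |-73| + |14| = 73 + 14 = 87
  → nearest: A (40)

Q1→B; Q2→D; Q3→A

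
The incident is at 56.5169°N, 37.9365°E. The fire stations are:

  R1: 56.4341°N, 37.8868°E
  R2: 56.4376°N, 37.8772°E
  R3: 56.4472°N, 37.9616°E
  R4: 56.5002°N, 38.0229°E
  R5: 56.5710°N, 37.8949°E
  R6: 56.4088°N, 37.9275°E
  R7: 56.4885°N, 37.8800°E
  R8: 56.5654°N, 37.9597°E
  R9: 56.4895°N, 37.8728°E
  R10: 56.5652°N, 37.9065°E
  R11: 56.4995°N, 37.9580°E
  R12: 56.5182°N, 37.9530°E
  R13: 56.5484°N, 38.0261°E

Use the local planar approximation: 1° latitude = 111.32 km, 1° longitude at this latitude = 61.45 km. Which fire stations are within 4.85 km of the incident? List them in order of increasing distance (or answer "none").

R12, R11, R7

Distances from 56.5169°N, 37.9365°E:
R1: 9.7101 km
R2: 9.5502 km
R3: 7.9108 km
R4: 5.6253 km
R5: 6.5425 km
R6: 12.0464 km
R7: 4.6957 km
R8: 5.5841 km
R9: 4.9624 km
R10: 5.6840 km
R11: 2.3446 km
R12: 1.0242 km
R13: 6.5277 km
Threshold 4.85 km: R12 (1.0242 km), R11 (2.3446 km), R7 (4.6957 km) are within range.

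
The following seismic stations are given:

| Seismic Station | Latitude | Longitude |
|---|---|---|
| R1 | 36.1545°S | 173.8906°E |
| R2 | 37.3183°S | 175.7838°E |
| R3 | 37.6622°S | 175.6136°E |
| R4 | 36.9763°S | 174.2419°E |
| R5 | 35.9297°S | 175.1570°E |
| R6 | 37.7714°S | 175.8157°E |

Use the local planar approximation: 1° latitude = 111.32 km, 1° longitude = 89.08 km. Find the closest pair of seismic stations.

Pairwise distances:
R1–R2: 212.6637 km
R1–R3: 227.4355 km
R1–R4: 96.6871 km
R1–R5: 115.5532 km
R1–R6: 248.6075 km
R2–R3: 41.1759 km
R2–R4: 142.5312 km
R2–R5: 164.3540 km
R2–R6: 50.5191 km
R3–R4: 144.0855 km
R3–R5: 197.1042 km
R3–R6: 21.7229 km
R4–R5: 142.1937 km
R4–R6: 165.7966 km
R5–R6: 213.2496 km
Closest pair: R3–R6 at 21.7229 km.

R3 and R6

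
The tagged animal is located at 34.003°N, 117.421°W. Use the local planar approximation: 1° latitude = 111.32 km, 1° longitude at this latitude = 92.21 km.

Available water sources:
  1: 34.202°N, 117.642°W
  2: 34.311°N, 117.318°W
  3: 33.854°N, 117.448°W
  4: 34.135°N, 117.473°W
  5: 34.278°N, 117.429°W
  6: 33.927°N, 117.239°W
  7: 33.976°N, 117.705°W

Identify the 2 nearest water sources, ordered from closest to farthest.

Distances from 34.003°N, 117.421°W:
1: 30.100 km
2: 35.578 km
3: 16.772 km
4: 15.457 km
5: 30.622 km
6: 18.794 km
7: 26.360 km
Sorted: 4 (15.457 km) < 3 (16.772 km) < 6 (18.794 km) < 7 (26.360 km) < …

4, 3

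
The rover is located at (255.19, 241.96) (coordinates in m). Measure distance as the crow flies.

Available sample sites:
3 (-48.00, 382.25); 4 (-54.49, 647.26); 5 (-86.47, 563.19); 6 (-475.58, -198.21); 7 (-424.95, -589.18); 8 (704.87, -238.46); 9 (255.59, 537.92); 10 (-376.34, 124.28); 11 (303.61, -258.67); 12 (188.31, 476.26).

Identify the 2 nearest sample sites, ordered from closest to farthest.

Distances from (255.19, 241.96):
3: 334.07 m
4: 510.07 m
5: 468.96 m
6: 853.10 m
7: 1073.96 m
8: 658.04 m
9: 295.96 m
10: 642.40 m
11: 502.97 m
12: 243.66 m
Sorted: 12 (243.66 m) < 9 (295.96 m) < 3 (334.07 m) < 5 (468.96 m) < …

12, 9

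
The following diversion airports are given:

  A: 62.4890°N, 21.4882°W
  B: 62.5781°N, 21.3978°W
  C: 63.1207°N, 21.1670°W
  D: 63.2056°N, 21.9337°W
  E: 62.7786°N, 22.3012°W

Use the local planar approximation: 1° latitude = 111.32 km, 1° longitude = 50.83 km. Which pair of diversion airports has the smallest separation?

Pairwise distances:
A–B: 10.9313 km
A–C: 72.1913 km
A–D: 82.9237 km
A–E: 52.4123 km
B–C: 61.5310 km
B–D: 74.9766 km
B–E: 51.0568 km
C–D: 40.1010 km
C–E: 69.0939 km
D–E: 51.0724 km
Closest pair: A–B at 10.9313 km.

A and B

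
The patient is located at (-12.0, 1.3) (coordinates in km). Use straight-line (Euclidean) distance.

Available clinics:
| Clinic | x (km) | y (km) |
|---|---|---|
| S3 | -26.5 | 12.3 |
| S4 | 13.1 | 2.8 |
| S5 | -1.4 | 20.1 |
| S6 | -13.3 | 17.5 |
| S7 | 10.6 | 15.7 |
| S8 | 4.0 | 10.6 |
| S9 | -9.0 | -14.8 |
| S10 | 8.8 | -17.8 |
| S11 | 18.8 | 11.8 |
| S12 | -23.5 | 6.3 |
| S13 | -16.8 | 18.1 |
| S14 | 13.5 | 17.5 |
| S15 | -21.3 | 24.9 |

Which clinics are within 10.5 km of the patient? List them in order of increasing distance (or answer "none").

Distances from (-12.0, 1.3):
S3: √((-14.5)² + (11.0)²) = √(210.250 + 121.000) = 18.2 km
S4: √((25.1)² + (1.5)²) = √(630.010 + 2.250) = 25.1 km
S5: √((10.6)² + (18.8)²) = √(112.360 + 353.440) = 21.6 km
S6: √((-1.3)² + (16.2)²) = √(1.690 + 262.440) = 16.3 km
S7: √((22.6)² + (14.4)²) = √(510.760 + 207.360) = 26.8 km
S8: √((16.0)² + (9.3)²) = √(256.000 + 86.490) = 18.5 km
S9: √((3.0)² + (-16.1)²) = √(9.000 + 259.210) = 16.4 km
S10: √((20.8)² + (-19.1)²) = √(432.640 + 364.810) = 28.2 km
S11: √((30.8)² + (10.5)²) = √(948.640 + 110.250) = 32.5 km
S12: √((-11.5)² + (5.0)²) = √(132.250 + 25.000) = 12.5 km
S13: √((-4.8)² + (16.8)²) = √(23.040 + 282.240) = 17.5 km
S14: √((25.5)² + (16.2)²) = √(650.250 + 262.440) = 30.2 km
S15: √((-9.3)² + (23.6)²) = √(86.490 + 556.960) = 25.4 km
Threshold 10.5 km: none within range.

none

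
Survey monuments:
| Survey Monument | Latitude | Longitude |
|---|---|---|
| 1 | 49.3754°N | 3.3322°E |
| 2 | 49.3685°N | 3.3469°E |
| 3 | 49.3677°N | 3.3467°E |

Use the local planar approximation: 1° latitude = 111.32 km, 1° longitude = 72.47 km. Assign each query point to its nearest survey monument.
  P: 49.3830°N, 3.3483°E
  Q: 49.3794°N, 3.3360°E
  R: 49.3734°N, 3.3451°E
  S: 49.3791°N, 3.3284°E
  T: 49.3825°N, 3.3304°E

P at 49.3830°N, 3.3483°E:
  1: 1.4412 km
  2: 1.6173 km
  3: 1.7071 km
  → nearest: 1 (1.4412 km)
Q at 49.3794°N, 3.3360°E:
  1: 0.5236 km
  2: 1.4479 km
  3: 1.5158 km
  → nearest: 1 (0.5236 km)
R at 49.3734°N, 3.3451°E:
  1: 0.9610 km
  2: 0.5608 km
  3: 0.6450 km
  → nearest: 2 (0.5608 km)
S at 49.3791°N, 3.3284°E:
  1: 0.4955 km
  2: 1.7860 km
  3: 1.8356 km
  → nearest: 1 (0.4955 km)
T at 49.3825°N, 3.3304°E:
  1: 0.8011 km
  2: 1.9644 km
  3: 2.0273 km
  → nearest: 1 (0.8011 km)

P→1; Q→1; R→2; S→1; T→1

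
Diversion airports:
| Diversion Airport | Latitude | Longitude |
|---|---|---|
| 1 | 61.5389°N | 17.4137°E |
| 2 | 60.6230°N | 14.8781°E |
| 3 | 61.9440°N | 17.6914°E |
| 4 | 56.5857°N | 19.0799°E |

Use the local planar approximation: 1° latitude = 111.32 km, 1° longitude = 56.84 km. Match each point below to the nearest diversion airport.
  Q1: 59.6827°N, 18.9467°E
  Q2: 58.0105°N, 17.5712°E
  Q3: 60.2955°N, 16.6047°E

Q1 at 59.6827°N, 18.9467°E:
  1: 224.2532 km
  2: 253.8455 km
  3: 261.6447 km
  4: 344.8412 km
  → nearest: 1 (224.2532 km)
Q2 at 58.0105°N, 17.5712°E:
  1: 392.8835 km
  2: 328.6495 km
  3: 437.9305 km
  4: 180.3069 km
  → nearest: 4 (180.3069 km)
Q3 at 60.2955°N, 16.6047°E:
  1: 145.8536 km
  2: 104.6928 km
  3: 193.6274 km
  4: 436.2821 km
  → nearest: 2 (104.6928 km)

Q1→1; Q2→4; Q3→2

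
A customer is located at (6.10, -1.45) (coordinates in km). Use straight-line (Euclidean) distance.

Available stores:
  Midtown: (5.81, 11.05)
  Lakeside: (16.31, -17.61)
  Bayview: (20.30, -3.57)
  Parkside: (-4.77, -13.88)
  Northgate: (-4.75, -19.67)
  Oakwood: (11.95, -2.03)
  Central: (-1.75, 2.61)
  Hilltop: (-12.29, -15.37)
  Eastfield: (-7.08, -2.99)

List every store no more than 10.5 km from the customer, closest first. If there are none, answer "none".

Distances from (6.10, -1.45):
Midtown: √((-0.29)² + (12.50)²) = √(0.0841 + 156.2500) = 12.50 km
Lakeside: √((10.21)² + (-16.16)²) = √(104.2441 + 261.1456) = 19.12 km
Bayview: √((14.20)² + (-2.12)²) = √(201.6400 + 4.4944) = 14.36 km
Parkside: √((-10.87)² + (-12.43)²) = √(118.1569 + 154.5049) = 16.51 km
Northgate: √((-10.85)² + (-18.22)²) = √(117.7225 + 331.9684) = 21.21 km
Oakwood: √((5.85)² + (-0.58)²) = √(34.2225 + 0.3364) = 5.88 km
Central: √((-7.85)² + (4.06)²) = √(61.6225 + 16.4836) = 8.84 km
Hilltop: √((-18.39)² + (-13.92)²) = √(338.1921 + 193.7664) = 23.06 km
Eastfield: √((-13.18)² + (-1.54)²) = √(173.7124 + 2.3716) = 13.27 km
Threshold 10.5 km: Oakwood (5.88 km), Central (8.84 km) are within range.

Oakwood, Central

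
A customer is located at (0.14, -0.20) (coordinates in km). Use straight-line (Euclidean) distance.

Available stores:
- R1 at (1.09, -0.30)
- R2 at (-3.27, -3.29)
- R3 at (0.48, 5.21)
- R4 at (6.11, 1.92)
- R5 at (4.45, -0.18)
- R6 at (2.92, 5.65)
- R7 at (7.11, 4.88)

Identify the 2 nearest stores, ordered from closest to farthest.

Distances from (0.14, -0.20):
R1: 0.96 km
R2: 4.60 km
R3: 5.42 km
R4: 6.34 km
R5: 4.31 km
R6: 6.48 km
R7: 8.62 km
Sorted: R1 (0.96 km) < R5 (4.31 km) < R2 (4.60 km) < R3 (5.42 km) < …

R1, R5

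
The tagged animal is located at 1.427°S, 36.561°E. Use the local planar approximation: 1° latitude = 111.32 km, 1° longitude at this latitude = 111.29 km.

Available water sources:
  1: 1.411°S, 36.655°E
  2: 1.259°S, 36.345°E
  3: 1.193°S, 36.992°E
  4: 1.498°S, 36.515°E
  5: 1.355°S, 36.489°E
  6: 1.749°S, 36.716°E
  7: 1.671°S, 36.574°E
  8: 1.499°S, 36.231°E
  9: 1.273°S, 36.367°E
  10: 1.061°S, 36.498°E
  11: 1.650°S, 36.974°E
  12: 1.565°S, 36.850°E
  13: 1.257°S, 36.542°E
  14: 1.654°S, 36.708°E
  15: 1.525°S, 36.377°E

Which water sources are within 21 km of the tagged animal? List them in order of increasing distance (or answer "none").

4, 1, 5, 13

Distances from 1.427°S, 36.561°E:
1: 10.612 km
2: 30.457 km
3: 54.583 km
4: 9.417 km
5: 11.333 km
6: 39.780 km
7: 27.201 km
8: 37.590 km
9: 27.569 km
10: 41.342 km
11: 52.238 km
12: 35.643 km
13: 19.042 km
14: 30.103 km
15: 23.202 km
Threshold 21 km: 4 (9.417 km), 1 (10.612 km), 5 (11.333 km), 13 (19.042 km) are within range.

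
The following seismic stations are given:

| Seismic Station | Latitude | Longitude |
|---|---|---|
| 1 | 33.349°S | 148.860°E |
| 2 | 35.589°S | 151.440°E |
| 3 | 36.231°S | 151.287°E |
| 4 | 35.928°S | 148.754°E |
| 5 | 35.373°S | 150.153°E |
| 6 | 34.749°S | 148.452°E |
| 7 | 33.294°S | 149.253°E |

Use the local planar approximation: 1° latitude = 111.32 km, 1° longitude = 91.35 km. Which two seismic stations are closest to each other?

Pairwise distances:
1–7: √((0.055·111.32)² + (0.393·91.35)²) = √(37.48623 + 1288.84949) = 36.419 km
2–3: √((-0.642·111.32)² + (-0.153·91.35)²) = √(5107.59498 + 195.34395) = 72.821 km
2–5: √((0.216·111.32)² + (-1.287·91.35)²) = √(578.16780 + 13822.10530) = 120.001 km
4–6: √((1.179·111.32)² + (-0.302·91.35)²) = √(17225.58601 + 761.08119) = 134.114 km
3–5: √((0.858·111.32)² + (-1.134·91.35)²) = √(9122.64912 + 10731.07456) = 140.903 km
4–5: √((0.555·111.32)² + (1.399·91.35)²) = √(3817.08966 + 16332.49494) = 141.949 km
1–6: √((-1.400·111.32)² + (-0.408·91.35)²) = √(24288.59910 + 1389.11253) = 160.243 km
5–6: √((0.624·111.32)² + (-1.701·91.35)²) = √(4825.20284 + 24144.91777) = 170.206 km
6–7: √((1.455·111.32)² + (0.801·91.35)²) = √(26234.47526 + 5354.04646) = 177.732 km
3–4: √((0.303·111.32)² + (-2.533·91.35)²) = √(1137.71020 + 53541.12385) = 233.835 km
5–7: √((2.079·111.32)² + (-0.900·91.35)²) = √(53561.82596 + 6759.30623) = 245.604 km
2–4: √((-0.339·111.32)² + (-2.686·91.35)²) = √(1424.11740 + 60204.52303) = 248.251 km
1–5: √((-2.024·111.32)² + (1.293·91.35)²) = √(50765.35314 + 13951.28315) = 254.395 km
1–4: √((-2.579·111.32)² + (-0.106·91.35)²) = √(82423.12561 + 93.76243) = 287.258 km
2–6: √((0.840·111.32)² + (-2.988·91.35)²) = √(8743.89568 + 74503.77693) = 288.527 km
4–7: √((2.634·111.32)² + (0.499·91.35)²) = √(85976.13872 + 2077.86915) = 296.739 km
3–6: √((1.482·111.32)² + (-2.835·91.35)²) = √(27217.15976 + 67069.21602) = 307.061 km
2–7: √((2.295·111.32)² + (-2.187·91.35)²) = √(65269.72382 + 39913.02733) = 324.319 km
1–2: √((-2.240·111.32)² + (2.580·91.35)²) = √(62178.81371 + 55546.47649) = 343.111 km
3–7: √((2.937·111.32)² + (-2.034·91.35)²) = √(106894.23619 + 34523.83247) = 376.056 km
1–3: √((-2.882·111.32)² + (2.427·91.35)²) = √(102928.19297 + 49153.74997) = 389.977 km
Closest pair: 1–7 at 36.419 km.

1 and 7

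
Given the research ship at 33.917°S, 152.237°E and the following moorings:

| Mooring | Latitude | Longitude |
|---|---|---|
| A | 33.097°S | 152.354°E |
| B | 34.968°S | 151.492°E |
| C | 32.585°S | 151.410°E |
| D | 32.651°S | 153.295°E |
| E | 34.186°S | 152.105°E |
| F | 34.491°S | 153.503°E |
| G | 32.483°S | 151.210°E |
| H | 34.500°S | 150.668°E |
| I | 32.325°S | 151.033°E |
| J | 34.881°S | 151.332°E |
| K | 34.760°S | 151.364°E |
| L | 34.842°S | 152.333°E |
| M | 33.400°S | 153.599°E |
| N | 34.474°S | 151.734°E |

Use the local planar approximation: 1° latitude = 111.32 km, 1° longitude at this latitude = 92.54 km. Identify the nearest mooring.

E

Distances from 33.917°S, 152.237°E:
A: √((0.820·111.32)² + (0.117·92.54)²) = √(8332.47655 + 117.22783) = 91.922 km
B: √((-1.051·111.32)² + (-0.745·92.54)²) = √(13688.37289 + 4753.04073) = 135.799 km
C: √((1.332·111.32)² + (-0.827·92.54)²) = √(21986.43646 + 5856.92968) = 166.863 km
D: √((1.266·111.32)² + (1.058·92.54)²) = √(19861.58058 + 9585.84331) = 171.603 km
E: √((-0.269·111.32)² + (-0.132·92.54)²) = √(896.70782 + 149.21307) = 32.341 km
F: √((-0.574·111.32)² + (1.266·92.54)²) = √(4082.91351 + 13725.44398) = 133.448 km
G: √((1.434·111.32)² + (-1.027·92.54)²) = √(25482.65638 + 9032.33169) = 185.782 km
H: √((-0.583·111.32)² + (-1.569·92.54)²) = √(4211.95289 + 21081.66353) = 159.040 km
I: √((1.592·111.32)² + (-1.204·92.54)²) = √(31407.43880 + 12414.00638) = 209.336 km
J: √((-0.964·111.32)² + (-0.905·92.54)²) = √(11515.96836 + 7013.84475) = 136.124 km
K: √((-0.843·111.32)² + (-0.873·92.54)²) = √(8806.46360 + 6526.60723) = 123.827 km
L: √((-0.925·111.32)² + (0.096·92.54)²) = √(10603.02684 + 78.92261) = 103.354 km
M: √((0.517·111.32)² + (1.362·92.54)²) = √(3312.28335 + 15885.95052) = 138.558 km
N: √((-0.557·111.32)² + (-0.503·92.54)²) = √(3844.64979 + 2166.68093) = 77.533 km
Minimum: E at 32.341 km.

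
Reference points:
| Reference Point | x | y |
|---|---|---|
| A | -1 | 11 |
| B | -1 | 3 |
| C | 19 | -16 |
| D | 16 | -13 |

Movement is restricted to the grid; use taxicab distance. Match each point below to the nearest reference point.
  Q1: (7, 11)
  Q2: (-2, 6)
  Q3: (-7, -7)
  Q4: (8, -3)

Q1 at (7, 11):
  A: |-8| + |0| = 8 + 0 = 8
  B: |-8| + |-8| = 8 + 8 = 16
  C: |12| + |-27| = 12 + 27 = 39
  D: |9| + |-24| = 9 + 24 = 33
  → nearest: A (8)
Q2 at (-2, 6):
  A: |1| + |5| = 1 + 5 = 6
  B: |1| + |-3| = 1 + 3 = 4
  C: |21| + |-22| = 21 + 22 = 43
  D: |18| + |-19| = 18 + 19 = 37
  → nearest: B (4)
Q3 at (-7, -7):
  A: |6| + |18| = 6 + 18 = 24
  B: |6| + |10| = 6 + 10 = 16
  C: |26| + |-9| = 26 + 9 = 35
  D: |23| + |-6| = 23 + 6 = 29
  → nearest: B (16)
Q4 at (8, -3):
  A: |-9| + |14| = 9 + 14 = 23
  B: |-9| + |6| = 9 + 6 = 15
  C: |11| + |-13| = 11 + 13 = 24
  D: |8| + |-10| = 8 + 10 = 18
  → nearest: B (15)

Q1→A; Q2→B; Q3→B; Q4→B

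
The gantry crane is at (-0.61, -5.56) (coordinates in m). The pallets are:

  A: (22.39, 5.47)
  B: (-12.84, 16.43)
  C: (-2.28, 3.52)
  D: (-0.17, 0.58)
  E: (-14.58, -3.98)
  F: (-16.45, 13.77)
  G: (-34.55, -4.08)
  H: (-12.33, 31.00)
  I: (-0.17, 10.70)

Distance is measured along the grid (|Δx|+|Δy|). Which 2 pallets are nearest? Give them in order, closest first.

Distances from (-0.61, -5.56):
A: |23.00| + |11.03| = 23.00 + 11.03 = 34.03 m
B: |-12.23| + |21.99| = 12.23 + 21.99 = 34.22 m
C: |-1.67| + |9.08| = 1.67 + 9.08 = 10.75 m
D: |0.44| + |6.14| = 0.44 + 6.14 = 6.58 m
E: |-13.97| + |1.58| = 13.97 + 1.58 = 15.55 m
F: |-15.84| + |19.33| = 15.84 + 19.33 = 35.17 m
G: |-33.94| + |1.48| = 33.94 + 1.48 = 35.42 m
H: |-11.72| + |36.56| = 11.72 + 36.56 = 48.28 m
I: |0.44| + |16.26| = 0.44 + 16.26 = 16.70 m
Sorted: D (6.58 m) < C (10.75 m) < E (15.55 m) < I (16.70 m) < …

D, C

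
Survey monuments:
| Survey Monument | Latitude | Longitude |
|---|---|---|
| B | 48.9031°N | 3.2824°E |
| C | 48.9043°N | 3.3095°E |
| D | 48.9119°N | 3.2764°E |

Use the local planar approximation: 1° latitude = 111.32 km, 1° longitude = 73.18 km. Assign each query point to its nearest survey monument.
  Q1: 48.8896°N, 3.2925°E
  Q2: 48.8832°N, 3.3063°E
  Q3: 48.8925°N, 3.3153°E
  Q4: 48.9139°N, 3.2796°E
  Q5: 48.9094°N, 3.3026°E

Q1 at 48.8896°N, 3.2925°E:
  B: √((0.0135·111.32)² + (-0.0101·73.18)²) = √(2.258468 + 0.546295) = 1.6747 km
  C: √((0.0147·111.32)² + (0.0170·73.18)²) = √(2.677818 + 1.547685) = 2.0556 km
  D: √((0.0223·111.32)² + (-0.0161·73.18)²) = √(6.162488 + 1.388151) = 2.7478 km
  → nearest: B (1.6747 km)
Q2 at 48.8832°N, 3.3063°E:
  B: √((0.0199·111.32)² + (-0.0239·73.18)²) = √(4.907412 + 3.059008) = 2.8225 km
  C: √((0.0211·111.32)² + (0.0032·73.18)²) = √(5.517106 + 0.054838) = 2.3605 km
  D: √((0.0287·111.32)² + (-0.0299·73.18)²) = √(10.207284 + 4.787703) = 3.8723 km
  → nearest: C (2.3605 km)
Q3 at 48.8925°N, 3.3153°E:
  B: √((0.0106·111.32)² + (-0.0329·73.18)²) = √(1.392381 + 5.796644) = 2.6812 km
  C: √((0.0118·111.32)² + (-0.0058·73.18)²) = √(1.725482 + 0.180153) = 1.3804 km
  D: √((0.0194·111.32)² + (-0.0389·73.18)²) = √(4.663907 + 8.103712) = 3.5732 km
  → nearest: C (1.3804 km)
Q4 at 48.9139°N, 3.2796°E:
  B: √((-0.0108·111.32)² + (0.0028·73.18)²) = √(1.445419 + 0.041986) = 1.2196 km
  C: √((-0.0096·111.32)² + (0.0299·73.18)²) = √(1.142060 + 4.787703) = 2.4351 km
  D: √((-0.0020·111.32)² + (-0.0032·73.18)²) = √(0.049569 + 0.054838) = 0.3231 km
  → nearest: D (0.3231 km)
Q5 at 48.9094°N, 3.3026°E:
  B: √((-0.0063·111.32)² + (-0.0202·73.18)²) = √(0.491844 + 2.185182) = 1.6362 km
  C: √((-0.0051·111.32)² + (0.0069·73.18)²) = √(0.322320 + 0.254966) = 0.7598 km
  D: √((0.0025·111.32)² + (-0.0262·73.18)²) = √(0.077451 + 3.676101) = 1.9374 km
  → nearest: C (0.7598 km)

Q1→B; Q2→C; Q3→C; Q4→D; Q5→C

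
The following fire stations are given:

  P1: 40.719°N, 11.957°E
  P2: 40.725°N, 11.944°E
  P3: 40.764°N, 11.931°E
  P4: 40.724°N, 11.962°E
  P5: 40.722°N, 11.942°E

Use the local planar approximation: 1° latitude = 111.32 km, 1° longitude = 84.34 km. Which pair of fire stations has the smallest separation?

P2 and P5

Pairwise distances:
P1–P2: 1.284 km
P1–P3: 5.468 km
P1–P4: 0.698 km
P1–P5: 1.308 km
P2–P3: 4.478 km
P2–P4: 1.522 km
P2–P5: 0.374 km
P3–P4: 5.164 km
P3–P5: 4.767 km
P4–P5: 1.701 km
Closest pair: P2–P5 at 0.374 km.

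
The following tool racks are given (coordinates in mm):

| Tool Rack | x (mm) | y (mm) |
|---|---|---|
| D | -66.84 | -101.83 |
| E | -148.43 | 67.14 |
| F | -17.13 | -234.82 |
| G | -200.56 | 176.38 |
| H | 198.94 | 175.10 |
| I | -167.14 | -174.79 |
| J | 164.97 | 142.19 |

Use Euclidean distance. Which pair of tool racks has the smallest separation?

H and J

Pairwise distances:
D–E: √((-81.59)² + (168.97)²) = √(6656.9281 + 28550.8609) = 187.64 mm
D–F: √((49.71)² + (-132.99)²) = √(2471.0841 + 17686.3401) = 141.98 mm
D–G: √((-133.72)² + (278.21)²) = √(17881.0384 + 77400.8041) = 308.68 mm
D–H: √((265.78)² + (276.93)²) = √(70639.0084 + 76690.2249) = 383.83 mm
D–I: √((-100.30)² + (-72.96)²) = √(10060.0900 + 5323.1616) = 124.03 mm
D–J: √((231.81)² + (244.02)²) = √(53735.8761 + 59545.7604) = 336.57 mm
E–F: √((131.30)² + (-301.96)²) = √(17239.6900 + 91179.8416) = 329.27 mm
E–G: √((-52.13)² + (109.24)²) = √(2717.5369 + 11933.3776) = 121.04 mm
E–H: √((347.37)² + (107.96)²) = √(120665.9169 + 11655.3616) = 363.76 mm
E–I: √((-18.71)² + (-241.93)²) = √(350.0641 + 58530.1249) = 242.65 mm
E–J: √((313.40)² + (75.05)²) = √(98219.5600 + 5632.5025) = 322.26 mm
F–G: √((-183.43)² + (411.20)²) = √(33646.5649 + 169085.4400) = 450.26 mm
F–H: √((216.07)² + (409.92)²) = √(46686.2449 + 168034.4064) = 463.38 mm
F–I: √((-150.01)² + (60.03)²) = √(22503.0001 + 3603.6009) = 161.58 mm
F–J: √((182.10)² + (377.01)²) = √(33160.4100 + 142136.5401) = 418.68 mm
G–H: √((399.50)² + (-1.28)²) = √(159600.2500 + 1.6384) = 399.50 mm
G–I: √((33.42)² + (-351.17)²) = √(1116.8964 + 123320.3689) = 352.76 mm
G–J: √((365.53)² + (-34.19)²) = √(133612.1809 + 1168.9561) = 367.13 mm
H–I: √((-366.08)² + (-349.89)²) = √(134014.5664 + 122423.0121) = 506.40 mm
H–J: √((-33.97)² + (-32.91)²) = √(1153.9609 + 1083.0681) = 47.30 mm
I–J: √((332.11)² + (316.98)²) = √(110297.0521 + 100476.3204) = 459.10 mm
Closest pair: H–J at 47.30 mm.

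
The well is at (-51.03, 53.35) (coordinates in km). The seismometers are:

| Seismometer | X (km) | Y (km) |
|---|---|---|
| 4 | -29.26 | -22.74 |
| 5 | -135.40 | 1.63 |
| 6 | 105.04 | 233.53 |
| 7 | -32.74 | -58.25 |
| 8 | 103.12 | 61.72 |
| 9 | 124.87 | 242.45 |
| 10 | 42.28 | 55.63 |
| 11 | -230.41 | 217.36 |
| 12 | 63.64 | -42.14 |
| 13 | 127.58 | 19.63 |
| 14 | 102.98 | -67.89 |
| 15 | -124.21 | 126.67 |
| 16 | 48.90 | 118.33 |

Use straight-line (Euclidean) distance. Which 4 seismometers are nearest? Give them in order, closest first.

Distances from (-51.03, 53.35):
4: √((21.77)² + (-76.09)²) = √(473.9329 + 5789.6881) = 79.14 km
5: √((-84.37)² + (-51.72)²) = √(7118.2969 + 2674.9584) = 98.96 km
6: √((156.07)² + (180.18)²) = √(24357.8449 + 32464.8324) = 238.38 km
7: √((18.29)² + (-111.60)²) = √(334.5241 + 12454.5600) = 113.09 km
8: √((154.15)² + (8.37)²) = √(23762.2225 + 70.0569) = 154.38 km
9: √((175.90)² + (189.10)²) = √(30940.8100 + 35758.8100) = 258.26 km
10: √((93.31)² + (2.28)²) = √(8706.7561 + 5.1984) = 93.34 km
11: √((-179.38)² + (164.01)²) = √(32177.1844 + 26899.2801) = 243.06 km
12: √((114.67)² + (-95.49)²) = √(13149.2089 + 9118.3401) = 149.22 km
13: √((178.61)² + (-33.72)²) = √(31901.5321 + 1137.0384) = 181.77 km
14: √((154.01)² + (-121.24)²) = √(23719.0801 + 14699.1376) = 196.01 km
15: √((-73.18)² + (73.32)²) = √(5355.3124 + 5375.8224) = 103.59 km
16: √((99.93)² + (64.98)²) = √(9986.0049 + 4222.4004) = 119.20 km
Sorted: 4 (79.14 km) < 10 (93.34 km) < 5 (98.96 km) < 15 (103.59 km) < 7 (113.09 km) < 16 (119.20 km) < …

4, 10, 5, 15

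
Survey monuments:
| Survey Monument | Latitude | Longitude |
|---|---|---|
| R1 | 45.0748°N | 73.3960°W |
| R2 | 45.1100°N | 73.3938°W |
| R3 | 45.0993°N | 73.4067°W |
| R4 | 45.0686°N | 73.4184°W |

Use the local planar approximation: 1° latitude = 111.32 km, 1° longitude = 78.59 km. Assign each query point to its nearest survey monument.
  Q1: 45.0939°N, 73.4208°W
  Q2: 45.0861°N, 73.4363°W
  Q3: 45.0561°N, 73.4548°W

Q1 at 45.0939°N, 73.4208°W:
  R1: √((-0.0191·111.32)² + (0.0248·78.59)²) = √(4.520777 + 3.798726) = 2.8844 km
  R2: √((0.0161·111.32)² + (0.0270·78.59)²) = √(3.212167 + 4.502587) = 2.7775 km
  R3: √((0.0054·111.32)² + (0.0141·78.59)²) = √(0.361355 + 1.227928) = 1.2607 km
  R4: √((-0.0253·111.32)² + (0.0024·78.59)²) = √(7.932086 + 0.035576) = 2.8227 km
  → nearest: R3 (1.2607 km)
Q2 at 45.0861°N, 73.4363°W:
  R1: √((-0.0113·111.32)² + (0.0403·78.59)²) = √(1.582353 + 10.031010) = 3.4078 km
  R2: √((0.0239·111.32)² + (0.0425·78.59)²) = √(7.078516 + 11.156101) = 4.2702 km
  R3: √((0.0132·111.32)² + (0.0296·78.59)²) = √(2.159207 + 5.411504) = 2.7515 km
  R4: √((-0.0175·111.32)² + (0.0179·78.59)²) = √(3.795094 + 1.978977) = 2.4029 km
  → nearest: R4 (2.4029 km)
Q3 at 45.0561°N, 73.4548°W:
  R1: √((0.0187·111.32)² + (0.0588·78.59)²) = √(4.333408 + 21.354491) = 5.0683 km
  R2: √((0.0539·111.32)² + (0.0610·78.59)²) = √(36.001776 + 22.982340) = 7.6801 km
  R3: √((0.0432·111.32)² + (0.0481·78.59)²) = √(23.126712 + 14.289753) = 6.1169 km
  R4: √((0.0125·111.32)² + (0.0364·78.59)²) = √(1.936272 + 8.183467) = 3.1812 km
  → nearest: R4 (3.1812 km)

Q1→R3; Q2→R4; Q3→R4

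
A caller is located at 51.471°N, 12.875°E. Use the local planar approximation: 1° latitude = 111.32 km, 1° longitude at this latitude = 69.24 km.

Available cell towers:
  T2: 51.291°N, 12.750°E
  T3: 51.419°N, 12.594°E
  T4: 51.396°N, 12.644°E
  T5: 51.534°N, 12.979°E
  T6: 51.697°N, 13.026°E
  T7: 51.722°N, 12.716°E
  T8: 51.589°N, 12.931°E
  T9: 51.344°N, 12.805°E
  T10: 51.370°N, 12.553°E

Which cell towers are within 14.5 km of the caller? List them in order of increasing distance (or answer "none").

T5, T8

Distances from 51.471°N, 12.875°E:
T2: 21.827 km
T3: 20.299 km
T4: 18.042 km
T5: 10.052 km
T6: 27.244 km
T7: 30.032 km
T8: 13.696 km
T9: 14.945 km
T10: 24.970 km
Threshold 14.5 km: T5 (10.052 km), T8 (13.696 km) are within range.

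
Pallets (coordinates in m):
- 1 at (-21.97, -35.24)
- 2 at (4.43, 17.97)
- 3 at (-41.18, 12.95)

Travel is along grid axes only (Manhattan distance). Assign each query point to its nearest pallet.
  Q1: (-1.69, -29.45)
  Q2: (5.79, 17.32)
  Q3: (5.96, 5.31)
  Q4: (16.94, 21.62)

Q1 at (-1.69, -29.45):
  1: |-20.28| + |-5.79| = 20.28 + 5.79 = 26.07 m
  2: |6.12| + |47.42| = 6.12 + 47.42 = 53.54 m
  3: |-39.49| + |42.40| = 39.49 + 42.40 = 81.89 m
  → nearest: 1 (26.07 m)
Q2 at (5.79, 17.32):
  1: |-27.76| + |-52.56| = 27.76 + 52.56 = 80.32 m
  2: |-1.36| + |0.65| = 1.36 + 0.65 = 2.01 m
  3: |-46.97| + |-4.37| = 46.97 + 4.37 = 51.34 m
  → nearest: 2 (2.01 m)
Q3 at (5.96, 5.31):
  1: |-27.93| + |-40.55| = 27.93 + 40.55 = 68.48 m
  2: |-1.53| + |12.66| = 1.53 + 12.66 = 14.19 m
  3: |-47.14| + |7.64| = 47.14 + 7.64 = 54.78 m
  → nearest: 2 (14.19 m)
Q4 at (16.94, 21.62):
  1: |-38.91| + |-56.86| = 38.91 + 56.86 = 95.77 m
  2: |-12.51| + |-3.65| = 12.51 + 3.65 = 16.16 m
  3: |-58.12| + |-8.67| = 58.12 + 8.67 = 66.79 m
  → nearest: 2 (16.16 m)

Q1→1; Q2→2; Q3→2; Q4→2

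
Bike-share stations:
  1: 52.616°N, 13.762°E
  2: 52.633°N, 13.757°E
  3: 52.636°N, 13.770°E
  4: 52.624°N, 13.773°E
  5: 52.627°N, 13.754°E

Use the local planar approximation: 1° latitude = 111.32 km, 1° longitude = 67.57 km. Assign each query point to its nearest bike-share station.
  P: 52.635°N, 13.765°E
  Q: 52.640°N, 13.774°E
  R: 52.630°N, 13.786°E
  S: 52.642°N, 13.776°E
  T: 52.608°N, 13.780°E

P at 52.635°N, 13.765°E:
  1: √((-0.019·111.32)² + (-0.003·67.57)²) = √(4.47356 + 0.04109) = 2.125 km
  2: √((-0.002·111.32)² + (-0.008·67.57)²) = √(0.04957 + 0.29221) = 0.585 km
  3: √((0.001·111.32)² + (0.005·67.57)²) = √(0.01239 + 0.11414) = 0.356 km
  4: √((-0.011·111.32)² + (0.008·67.57)²) = √(1.49945 + 0.29221) = 1.339 km
  5: √((-0.008·111.32)² + (-0.011·67.57)²) = √(0.79310 + 0.55245) = 1.160 km
  → nearest: 3 (0.356 km)
Q at 52.640°N, 13.774°E:
  1: √((-0.024·111.32)² + (-0.012·67.57)²) = √(7.13787 + 0.65746) = 2.792 km
  2: √((-0.007·111.32)² + (-0.017·67.57)²) = √(0.60721 + 1.31949) = 1.388 km
  3: √((-0.004·111.32)² + (-0.004·67.57)²) = √(0.19827 + 0.07305) = 0.521 km
  4: √((-0.016·111.32)² + (-0.001·67.57)²) = √(3.17239 + 0.00457) = 1.782 km
  5: √((-0.013·111.32)² + (-0.020·67.57)²) = √(2.09427 + 1.82628) = 1.980 km
  → nearest: 3 (0.521 km)
R at 52.630°N, 13.786°E:
  1: √((-0.014·111.32)² + (-0.024·67.57)²) = √(2.42886 + 2.62985) = 2.249 km
  2: √((0.003·111.32)² + (-0.029·67.57)²) = √(0.11153 + 3.83976) = 1.988 km
  3: √((0.006·111.32)² + (-0.016·67.57)²) = √(0.44612 + 1.16882) = 1.271 km
  4: √((-0.006·111.32)² + (-0.013·67.57)²) = √(0.44612 + 0.77160) = 1.104 km
  5: √((-0.003·111.32)² + (-0.032·67.57)²) = √(0.11153 + 4.67528) = 2.188 km
  → nearest: 4 (1.104 km)
S at 52.642°N, 13.776°E:
  1: √((-0.026·111.32)² + (-0.014·67.57)²) = √(8.37709 + 0.89488) = 3.045 km
  2: √((-0.009·111.32)² + (-0.019·67.57)²) = √(1.00376 + 1.64822) = 1.628 km
  3: √((-0.006·111.32)² + (-0.006·67.57)²) = √(0.44612 + 0.16437) = 0.781 km
  4: √((-0.018·111.32)² + (-0.003·67.57)²) = √(4.01505 + 0.04109) = 2.014 km
  5: √((-0.015·111.32)² + (-0.022·67.57)²) = √(2.78823 + 2.20980) = 2.236 km
  → nearest: 3 (0.781 km)
T at 52.608°N, 13.780°E:
  1: √((0.008·111.32)² + (-0.018·67.57)²) = √(0.79310 + 1.47929) = 1.507 km
  2: √((0.025·111.32)² + (-0.023·67.57)²) = √(7.74509 + 2.41526) = 3.188 km
  3: √((0.028·111.32)² + (-0.010·67.57)²) = √(9.71544 + 0.45657) = 3.189 km
  4: √((0.016·111.32)² + (-0.007·67.57)²) = √(3.17239 + 0.22372) = 1.843 km
  5: √((0.019·111.32)² + (-0.026·67.57)²) = √(4.47356 + 3.08642) = 2.750 km
  → nearest: 1 (1.507 km)

P→3; Q→3; R→4; S→3; T→1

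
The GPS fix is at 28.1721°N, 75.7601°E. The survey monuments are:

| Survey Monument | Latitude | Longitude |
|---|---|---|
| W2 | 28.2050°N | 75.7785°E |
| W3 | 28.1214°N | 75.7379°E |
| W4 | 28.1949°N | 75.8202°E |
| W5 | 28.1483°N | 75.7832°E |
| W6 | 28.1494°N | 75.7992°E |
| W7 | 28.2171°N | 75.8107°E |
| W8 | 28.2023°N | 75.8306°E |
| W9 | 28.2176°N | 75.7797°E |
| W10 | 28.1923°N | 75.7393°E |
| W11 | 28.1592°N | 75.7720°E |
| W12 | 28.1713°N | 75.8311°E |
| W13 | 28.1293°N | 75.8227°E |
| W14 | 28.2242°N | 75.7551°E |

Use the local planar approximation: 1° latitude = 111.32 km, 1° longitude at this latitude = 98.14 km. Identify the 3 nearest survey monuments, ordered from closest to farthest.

W11, W10, W5

Distances from 28.1721°N, 75.7601°E:
W2: 4.0834 km
W3: 6.0498 km
W4: 6.4211 km
W5: 3.4870 km
W6: 4.5946 km
W7: 7.0537 km
W8: 7.6924 km
W9: 5.4180 km
W10: 3.0370 km
W11: 1.8510 km
W12: 6.9685 km
W13: 7.7746 km
W14: 5.8205 km
Sorted: W11 (1.8510 km) < W10 (3.0370 km) < W5 (3.4870 km) < W2 (4.0834 km) < W6 (4.5946 km) < …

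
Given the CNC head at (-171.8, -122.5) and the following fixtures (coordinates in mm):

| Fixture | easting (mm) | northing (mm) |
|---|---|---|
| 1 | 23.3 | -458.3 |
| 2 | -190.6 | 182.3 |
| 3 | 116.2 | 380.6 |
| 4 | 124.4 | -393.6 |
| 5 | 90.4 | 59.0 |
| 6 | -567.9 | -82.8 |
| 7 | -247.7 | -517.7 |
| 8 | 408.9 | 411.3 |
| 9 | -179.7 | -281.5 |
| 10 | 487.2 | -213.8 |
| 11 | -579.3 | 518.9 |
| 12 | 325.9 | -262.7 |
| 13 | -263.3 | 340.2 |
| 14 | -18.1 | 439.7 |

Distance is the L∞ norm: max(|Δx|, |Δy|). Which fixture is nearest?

Distances from (-171.8, -122.5):
1: max(|195.1|, |-335.8|) = 335.8 mm
2: max(|-18.8|, |304.8|) = 304.8 mm
3: max(|288.0|, |503.1|) = 503.1 mm
4: max(|296.2|, |-271.1|) = 296.2 mm
5: max(|262.2|, |181.5|) = 262.2 mm
6: max(|-396.1|, |39.7|) = 396.1 mm
7: max(|-75.9|, |-395.2|) = 395.2 mm
8: max(|580.7|, |533.8|) = 580.7 mm
9: max(|-7.9|, |-159.0|) = 159.0 mm
10: max(|659.0|, |-91.3|) = 659.0 mm
11: max(|-407.5|, |641.4|) = 641.4 mm
12: max(|497.7|, |-140.2|) = 497.7 mm
13: max(|-91.5|, |462.7|) = 462.7 mm
14: max(|153.7|, |562.2|) = 562.2 mm
Minimum: 9 at 159.0 mm.

9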